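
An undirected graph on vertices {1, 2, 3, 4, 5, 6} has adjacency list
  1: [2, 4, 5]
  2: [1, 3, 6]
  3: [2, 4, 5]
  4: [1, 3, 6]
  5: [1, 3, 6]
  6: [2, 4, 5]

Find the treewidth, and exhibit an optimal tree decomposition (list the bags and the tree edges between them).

Every bag has size at most 4, so the width is 4 − 1 = 3 and tw(G) ≤ 3. For the lower bound: the 4 vertex sets {2,3}, {1,5}, {4}, {6} are disjoint, each induces a connected subgraph, and every pair is joined by at least one edge of G. Contracting each set to a single vertex therefore yields K_{4} as a minor, and since treewidth is minor-monotone, tw(G) ≥ tw(K_{4}) = 3. The upper and lower bounds meet at 3, so that is the treewidth.

Treewidth 3.
One optimal decomposition is:
Bags: B1 = {2, 3, 4, 5}  B2 = {1, 2, 4, 5}  B3 = {2, 4, 5, 6}
Tree: B1–B2, B2–B3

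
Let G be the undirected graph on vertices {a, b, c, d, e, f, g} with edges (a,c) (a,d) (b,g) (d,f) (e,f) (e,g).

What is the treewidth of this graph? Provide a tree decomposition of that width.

The largest bag has 2 vertices, giving width 1; this decomposition certifies tw(G) ≤ 1. G has an edge, so its treewidth is at least 1. Combining the bounds, tw(G) = 1.

Treewidth 1.
Bags: B1 = {b, g}  B2 = {e, g}  B3 = {e, f}  B4 = {d, f}  B5 = {a, d}  B6 = {a, c}
Tree: B1–B2, B2–B3, B3–B4, B4–B5, B5–B6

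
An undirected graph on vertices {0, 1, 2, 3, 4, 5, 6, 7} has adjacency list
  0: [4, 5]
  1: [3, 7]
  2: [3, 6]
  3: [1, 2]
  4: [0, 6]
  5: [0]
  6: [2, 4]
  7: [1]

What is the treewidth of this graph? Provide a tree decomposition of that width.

Every bag has size at most 2, so the width is 2 − 1 = 1 and tw(G) ≤ 1. Since G has at least one edge (e.g. 7–1), it is not an edgeless graph, so tw(G) ≥ 1. Combining the bounds, tw(G) = 1.

Treewidth 1.
Bags: B1 = {1, 7}  B2 = {1, 3}  B3 = {2, 3}  B4 = {2, 6}  B5 = {4, 6}  B6 = {0, 4}  B7 = {0, 5}
Tree: B1–B2, B2–B3, B3–B4, B4–B5, B5–B6, B6–B7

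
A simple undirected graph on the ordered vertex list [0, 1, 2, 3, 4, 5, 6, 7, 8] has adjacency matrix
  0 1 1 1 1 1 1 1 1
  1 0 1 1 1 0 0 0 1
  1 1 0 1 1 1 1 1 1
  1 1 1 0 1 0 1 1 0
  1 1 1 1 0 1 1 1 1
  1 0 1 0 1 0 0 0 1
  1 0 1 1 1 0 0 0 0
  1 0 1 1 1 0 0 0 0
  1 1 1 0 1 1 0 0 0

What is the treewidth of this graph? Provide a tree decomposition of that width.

Every bag has size at most 5, so the width is 5 − 1 = 4 and tw(G) ≤ 4. Conversely, {0, 1, 2, 4, 8} is a clique of size 5, and the vertices of any clique must share a bag in every tree decomposition; so some bag has ≥ 5 vertices and tw(G) ≥ 4. Combining the bounds, tw(G) = 4.

Treewidth 4.
Bags: B1 = {0, 1, 2, 4, 8}  B2 = {0, 2, 4, 5, 8}  B3 = {0, 1, 2, 3, 4}  B4 = {0, 2, 3, 4, 7}  B5 = {0, 2, 3, 4, 6}
Tree: B1–B2, B1–B3, B3–B4, B4–B5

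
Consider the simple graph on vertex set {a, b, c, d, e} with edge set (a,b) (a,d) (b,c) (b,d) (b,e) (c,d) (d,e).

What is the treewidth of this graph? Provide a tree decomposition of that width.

The largest bag has 3 vertices, giving width 2; this decomposition certifies tw(G) ≤ 2. For the lower bound, the 3 vertices {b, d, e} are pairwise adjacent, and any tree decomposition puts a clique entirely inside one bag — forcing width ≥ 2. The upper and lower bounds meet at 2, so that is the treewidth.

Treewidth 2.
Bags: B1 = {b, d, e}  B2 = {b, c, d}  B3 = {a, b, d}
Tree: B1–B2, B1–B3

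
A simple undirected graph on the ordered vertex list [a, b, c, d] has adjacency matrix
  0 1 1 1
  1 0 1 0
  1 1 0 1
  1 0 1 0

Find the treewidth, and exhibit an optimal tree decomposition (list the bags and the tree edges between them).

The largest bag has 3 vertices, giving width 2; this decomposition certifies tw(G) ≤ 2. On the other hand G contains the 3-clique {a, c, d}. A clique must lie in a single bag of any decomposition, so no decomposition can have width below 2. The upper and lower bounds meet at 2, so that is the treewidth.

Treewidth 2.
One such decomposition:
Bags: B1 = {a, b, c}  B2 = {a, c, d}
Tree: B1–B2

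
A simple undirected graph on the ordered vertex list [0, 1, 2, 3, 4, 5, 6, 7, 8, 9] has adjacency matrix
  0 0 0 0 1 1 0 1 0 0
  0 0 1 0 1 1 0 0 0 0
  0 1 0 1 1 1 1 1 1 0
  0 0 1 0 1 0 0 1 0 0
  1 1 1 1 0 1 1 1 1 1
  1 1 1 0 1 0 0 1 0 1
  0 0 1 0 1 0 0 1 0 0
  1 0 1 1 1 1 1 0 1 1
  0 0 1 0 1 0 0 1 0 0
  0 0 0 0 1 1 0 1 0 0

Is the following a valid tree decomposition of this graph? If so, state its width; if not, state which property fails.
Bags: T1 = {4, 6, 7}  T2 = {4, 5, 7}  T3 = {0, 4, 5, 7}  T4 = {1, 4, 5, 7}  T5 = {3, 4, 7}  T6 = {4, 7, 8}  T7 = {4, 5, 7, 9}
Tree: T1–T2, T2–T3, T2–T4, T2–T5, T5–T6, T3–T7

A tree decomposition must satisfy three properties: every vertex lies in some bag; for every edge, both endpoints lie together in some bag; and for every vertex, the bags containing it form a connected subtree. Here vertex 2 appears in no bag, so the decomposition is invalid.

No — vertex 2 appears in no bag.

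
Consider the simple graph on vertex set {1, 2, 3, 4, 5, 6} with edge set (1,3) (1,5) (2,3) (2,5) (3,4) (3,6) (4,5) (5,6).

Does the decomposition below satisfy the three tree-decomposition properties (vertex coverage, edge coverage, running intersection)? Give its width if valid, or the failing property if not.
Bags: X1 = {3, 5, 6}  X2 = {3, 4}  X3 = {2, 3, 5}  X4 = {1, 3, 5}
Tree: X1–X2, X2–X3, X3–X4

A tree decomposition must satisfy three properties: every vertex lies in some bag; for every edge, both endpoints lie together in some bag; and for every vertex, the bags containing it form a connected subtree. Here edge (5,4) lies in no bag, so the decomposition is invalid.

No — edge (5,4) lies in no bag.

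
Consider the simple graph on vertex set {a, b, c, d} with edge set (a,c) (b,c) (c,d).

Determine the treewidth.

1

A width-1 tree decomposition is:
Bags: B1 = {c, d}  B2 = {b, c}  B3 = {a, c}
Tree: B1–B2, B2–B3
Each bag holds 2 vertices, so the decomposition has width 1, which upper-bounds the treewidth. Since G has at least one edge (e.g. c–d), it is not an edgeless graph, so tw(G) ≥ 1. Combining the bounds, tw(G) = 1.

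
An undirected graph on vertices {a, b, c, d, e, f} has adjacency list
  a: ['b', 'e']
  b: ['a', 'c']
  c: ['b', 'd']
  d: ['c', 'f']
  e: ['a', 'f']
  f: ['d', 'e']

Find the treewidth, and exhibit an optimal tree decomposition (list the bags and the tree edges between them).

The largest bag has 3 vertices, giving width 2; this decomposition certifies tw(G) ≤ 2. The edges b–a–e–f–d–c–b form a cycle, so G is not a tree and its treewidth is at least 2. Combining the bounds, tw(G) = 2.

Treewidth 2.
One such decomposition:
Bags: B1 = {a, b, e}  B2 = {b, e, f}  B3 = {b, d, f}  B4 = {b, c, d}
Tree: B1–B2, B2–B3, B3–B4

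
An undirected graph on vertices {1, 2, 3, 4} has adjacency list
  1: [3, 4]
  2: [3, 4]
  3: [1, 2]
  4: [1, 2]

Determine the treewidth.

2

A width-2 tree decomposition is:
Bags: B1 = {1, 2, 3}  B2 = {1, 2, 4}
Tree: B1–B2
Every bag has size at most 3, so the width is 3 − 1 = 2 and tw(G) ≤ 2. Since 2–3–1–4–2 is a cycle in G, G is not acyclic. Forests are exactly the graphs of treewidth ≤ 1, so tw(G) ≥ 2. Hence tw(G) = 2 exactly.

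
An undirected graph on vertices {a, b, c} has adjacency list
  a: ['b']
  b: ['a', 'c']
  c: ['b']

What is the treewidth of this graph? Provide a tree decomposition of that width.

Treewidth 1.
One optimal decomposition is:
Bags: B1 = {a, b}  B2 = {b, c}
Tree: B1–B2

Every bag has size at most 2, so the width is 2 − 1 = 1 and tw(G) ≤ 1. Since G has at least one edge (e.g. a–b), it is not an edgeless graph, so tw(G) ≥ 1. Combining the bounds, tw(G) = 1.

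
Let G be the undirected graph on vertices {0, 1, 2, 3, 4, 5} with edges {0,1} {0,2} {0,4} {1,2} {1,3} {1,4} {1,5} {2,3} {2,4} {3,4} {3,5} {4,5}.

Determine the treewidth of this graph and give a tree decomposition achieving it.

Treewidth 3.
One optimal decomposition is:
Bags: B1 = {1, 3, 4, 5}  B2 = {1, 2, 3, 4}  B3 = {0, 1, 2, 4}
Tree: B1–B2, B2–B3

The largest bag has 4 vertices, giving width 3; this decomposition certifies tw(G) ≤ 3. For the lower bound, the 4 vertices {0, 1, 2, 4} are pairwise adjacent, and any tree decomposition puts a clique entirely inside one bag — forcing width ≥ 3. Therefore the treewidth is 3.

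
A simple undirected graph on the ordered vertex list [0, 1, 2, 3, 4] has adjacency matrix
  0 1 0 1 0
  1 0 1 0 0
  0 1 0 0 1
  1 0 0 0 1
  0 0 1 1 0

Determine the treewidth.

2

A width-2 tree decomposition is:
Bags: B1 = {0, 1, 3}  B2 = {1, 2, 3}  B3 = {2, 3, 4}
Tree: B1–B2, B2–B3
The largest bag has 3 vertices, giving width 2; this decomposition certifies tw(G) ≤ 2. For the lower bound, G contains the cycle 3–0–1–2–4–3, so G is not a forest; only forests have treewidth ≤ 1, hence tw(G) ≥ 2. Combining the bounds, tw(G) = 2.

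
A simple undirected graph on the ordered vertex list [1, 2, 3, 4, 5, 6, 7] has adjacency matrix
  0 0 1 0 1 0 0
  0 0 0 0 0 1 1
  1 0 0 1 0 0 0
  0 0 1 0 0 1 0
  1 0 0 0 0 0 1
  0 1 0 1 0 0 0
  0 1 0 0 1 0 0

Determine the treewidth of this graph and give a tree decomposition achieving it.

Every bag has size at most 3, so the width is 3 − 1 = 2 and tw(G) ≤ 2. Since 1–3–4–6–2–7–5–1 is a cycle in G, G is not acyclic. Forests are exactly the graphs of treewidth ≤ 1, so tw(G) ≥ 2. Therefore the treewidth is 2.

Treewidth 2.
Bags: B1 = {1, 3, 4}  B2 = {1, 4, 6}  B3 = {1, 2, 6}  B4 = {1, 2, 7}  B5 = {1, 5, 7}
Tree: B1–B2, B2–B3, B3–B4, B4–B5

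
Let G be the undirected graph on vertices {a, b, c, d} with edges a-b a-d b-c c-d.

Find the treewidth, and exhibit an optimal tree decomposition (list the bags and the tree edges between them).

Treewidth 2.
Bags: B1 = {a, b, d}  B2 = {b, c, d}
Tree: B1–B2

Every bag has size at most 3, so the width is 3 − 1 = 2 and tw(G) ≤ 2. Since d–a–b–c–d is a cycle in G, G is not acyclic. Forests are exactly the graphs of treewidth ≤ 1, so tw(G) ≥ 2. Therefore the treewidth is 2.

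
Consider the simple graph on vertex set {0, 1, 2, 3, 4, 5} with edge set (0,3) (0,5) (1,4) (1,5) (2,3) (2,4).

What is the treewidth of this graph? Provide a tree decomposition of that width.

Treewidth 2.
One optimal decomposition is:
Bags: B1 = {0, 1, 5}  B2 = {0, 1, 3}  B3 = {1, 2, 3}  B4 = {1, 2, 4}
Tree: B1–B2, B2–B3, B3–B4

Every bag has size at most 3, so the width is 3 − 1 = 2 and tw(G) ≤ 2. The edges 1–5–0–3–2–4–1 form a cycle, so G is not a tree and its treewidth is at least 2. Therefore the treewidth is 2.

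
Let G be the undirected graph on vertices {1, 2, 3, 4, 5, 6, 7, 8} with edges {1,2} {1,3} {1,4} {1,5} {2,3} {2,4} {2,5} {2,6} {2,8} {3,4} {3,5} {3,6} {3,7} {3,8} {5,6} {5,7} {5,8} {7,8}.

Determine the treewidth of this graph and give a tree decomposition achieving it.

Treewidth 3.
One such decomposition:
Bags: B1 = {2, 3, 5, 6}  B2 = {1, 2, 3, 5}  B3 = {2, 3, 5, 8}  B4 = {3, 5, 7, 8}  B5 = {1, 2, 3, 4}
Tree: B1–B2, B1–B3, B3–B4, B2–B5

Each bag holds 4 vertices, so the decomposition has width 3, which upper-bounds the treewidth. Conversely, {1, 2, 3, 4} is a clique of size 4, and the vertices of any clique must share a bag in every tree decomposition; so some bag has ≥ 4 vertices and tw(G) ≥ 3. Hence tw(G) = 3 exactly.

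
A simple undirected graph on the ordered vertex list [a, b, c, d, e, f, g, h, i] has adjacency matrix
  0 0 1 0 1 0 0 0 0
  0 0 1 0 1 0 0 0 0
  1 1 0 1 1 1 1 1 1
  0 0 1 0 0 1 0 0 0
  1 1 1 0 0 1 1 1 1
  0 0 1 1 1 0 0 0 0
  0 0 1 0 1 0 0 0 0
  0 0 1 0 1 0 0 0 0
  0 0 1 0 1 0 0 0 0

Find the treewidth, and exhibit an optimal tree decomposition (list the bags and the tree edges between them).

Treewidth 2.
Bags: B1 = {c, e, g}  B2 = {c, e, h}  B3 = {a, c, e}  B4 = {c, e, i}  B5 = {b, c, e}  B6 = {c, e, f}  B7 = {c, d, f}
Tree: B1–B2, B2–B3, B3–B4, B2–B5, B5–B6, B6–B7

Each bag holds 3 vertices, so the decomposition has width 2, which upper-bounds the treewidth. Conversely, {c, d, f} is a clique of size 3, and the vertices of any clique must share a bag in every tree decomposition; so some bag has ≥ 3 vertices and tw(G) ≥ 2. The upper and lower bounds meet at 2, so that is the treewidth.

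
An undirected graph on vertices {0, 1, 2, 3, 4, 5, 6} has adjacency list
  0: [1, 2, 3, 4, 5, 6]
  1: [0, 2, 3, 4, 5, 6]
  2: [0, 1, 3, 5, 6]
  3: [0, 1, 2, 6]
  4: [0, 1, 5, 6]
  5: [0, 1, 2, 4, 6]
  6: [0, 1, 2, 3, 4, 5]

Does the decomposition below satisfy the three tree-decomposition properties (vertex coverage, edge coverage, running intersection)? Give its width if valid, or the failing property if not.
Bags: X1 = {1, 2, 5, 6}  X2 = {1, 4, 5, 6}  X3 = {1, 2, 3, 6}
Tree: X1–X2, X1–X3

No — vertex 0 appears in no bag.

A tree decomposition must satisfy three properties: every vertex lies in some bag; for every edge, both endpoints lie together in some bag; and for every vertex, the bags containing it form a connected subtree. Here vertex 0 appears in no bag, so the decomposition is invalid.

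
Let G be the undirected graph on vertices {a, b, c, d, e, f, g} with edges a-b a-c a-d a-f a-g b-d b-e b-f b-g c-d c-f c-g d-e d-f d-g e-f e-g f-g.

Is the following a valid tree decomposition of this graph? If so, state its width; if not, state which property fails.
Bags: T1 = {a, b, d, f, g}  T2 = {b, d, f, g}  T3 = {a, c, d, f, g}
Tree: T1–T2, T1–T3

A tree decomposition must satisfy three properties: every vertex lies in some bag; for every edge, both endpoints lie together in some bag; and for every vertex, the bags containing it form a connected subtree. Here vertex e appears in no bag, so the decomposition is invalid.

No — vertex e appears in no bag.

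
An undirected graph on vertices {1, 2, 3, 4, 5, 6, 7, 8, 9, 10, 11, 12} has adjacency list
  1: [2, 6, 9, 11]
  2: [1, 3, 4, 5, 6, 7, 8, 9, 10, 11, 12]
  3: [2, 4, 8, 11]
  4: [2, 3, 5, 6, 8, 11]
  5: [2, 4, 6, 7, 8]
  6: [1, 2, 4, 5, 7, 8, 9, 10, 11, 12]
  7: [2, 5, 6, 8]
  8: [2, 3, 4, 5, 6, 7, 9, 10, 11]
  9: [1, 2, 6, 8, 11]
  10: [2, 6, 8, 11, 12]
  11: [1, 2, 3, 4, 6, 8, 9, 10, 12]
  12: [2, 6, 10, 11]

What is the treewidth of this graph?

4

A width-4 tree decomposition is:
Bags: B1 = {2, 6, 8, 10, 11}  B2 = {2, 4, 6, 8, 11}  B3 = {2, 4, 5, 6, 8}  B4 = {2, 5, 6, 7, 8}  B5 = {2, 6, 8, 9, 11}  B6 = {2, 3, 4, 8, 11}  B7 = {2, 6, 10, 11, 12}  B8 = {1, 2, 6, 9, 11}
Tree: B1–B2, B2–B3, B3–B4, B1–B5, B2–B6, B1–B7, B5–B8
Every bag has size at most 5, so the width is 5 − 1 = 4 and tw(G) ≤ 4. For the lower bound, the 5 vertices {2, 3, 4, 8, 11} are pairwise adjacent, and any tree decomposition puts a clique entirely inside one bag — forcing width ≥ 4. The upper and lower bounds meet at 4, so that is the treewidth.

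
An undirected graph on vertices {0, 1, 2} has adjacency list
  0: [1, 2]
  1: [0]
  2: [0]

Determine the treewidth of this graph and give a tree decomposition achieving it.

Treewidth 1.
One such decomposition:
Bags: B1 = {0, 2}  B2 = {0, 1}
Tree: B1–B2

Every bag has size at most 2, so the width is 2 − 1 = 1 and tw(G) ≤ 1. G has an edge, so its treewidth is at least 1. Combining the bounds, tw(G) = 1.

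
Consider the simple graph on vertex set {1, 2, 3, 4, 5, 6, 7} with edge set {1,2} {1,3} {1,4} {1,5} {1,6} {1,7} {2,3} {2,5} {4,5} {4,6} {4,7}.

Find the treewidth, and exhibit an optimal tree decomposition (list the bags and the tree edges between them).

Treewidth 2.
Bags: B1 = {1, 2, 5}  B2 = {1, 4, 5}  B3 = {1, 4, 7}  B4 = {1, 2, 3}  B5 = {1, 4, 6}
Tree: B1–B2, B2–B3, B1–B4, B2–B5

Each bag holds 3 vertices, so the decomposition has width 2, which upper-bounds the treewidth. On the other hand G contains the 3-clique {1, 2, 3}. A clique must lie in a single bag of any decomposition, so no decomposition can have width below 2. Therefore the treewidth is 2.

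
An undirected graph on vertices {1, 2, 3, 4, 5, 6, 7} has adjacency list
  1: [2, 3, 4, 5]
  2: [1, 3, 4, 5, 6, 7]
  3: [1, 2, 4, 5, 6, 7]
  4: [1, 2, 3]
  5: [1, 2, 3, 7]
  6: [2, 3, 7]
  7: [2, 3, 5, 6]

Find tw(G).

3

A width-3 tree decomposition is:
Bags: B1 = {1, 2, 3, 5}  B2 = {1, 2, 3, 4}  B3 = {2, 3, 5, 7}  B4 = {2, 3, 6, 7}
Tree: B1–B2, B1–B3, B3–B4
The largest bag has 4 vertices, giving width 3; this decomposition certifies tw(G) ≤ 3. For the lower bound, the 4 vertices {1, 2, 3, 4} are pairwise adjacent, and any tree decomposition puts a clique entirely inside one bag — forcing width ≥ 3. The upper and lower bounds meet at 3, so that is the treewidth.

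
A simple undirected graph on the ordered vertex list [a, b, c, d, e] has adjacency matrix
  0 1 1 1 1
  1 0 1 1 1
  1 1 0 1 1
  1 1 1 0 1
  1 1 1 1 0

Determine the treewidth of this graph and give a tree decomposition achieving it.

Treewidth 4.
One such decomposition:
Bags: B1 = {a, b, c, d, e}
Tree: (single bag)

With just one bag of size 5, the width is 5 − 1 = 4, so tw(G) ≤ 4. On the other hand G contains the 5-clique {a, b, c, d, e}. A clique must lie in a single bag of any decomposition, so no decomposition can have width below 4. Therefore the treewidth is 4.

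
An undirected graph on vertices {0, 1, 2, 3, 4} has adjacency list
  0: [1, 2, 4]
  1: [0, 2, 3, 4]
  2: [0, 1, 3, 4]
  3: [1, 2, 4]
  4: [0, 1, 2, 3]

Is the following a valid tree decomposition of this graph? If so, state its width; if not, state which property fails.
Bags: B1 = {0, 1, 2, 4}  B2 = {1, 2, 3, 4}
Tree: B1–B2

Every vertex of G appears in some bag (union = {0, 1, 2, 3, 4}); every edge is covered by a bag; and for each vertex v the set of bags containing v is connected in the bag tree. The decomposition is therefore valid. The largest bag has 4 vertices, so the width is 3.

Yes; width 3.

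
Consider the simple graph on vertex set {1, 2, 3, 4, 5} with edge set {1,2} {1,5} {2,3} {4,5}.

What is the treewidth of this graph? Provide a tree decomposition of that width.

Every bag has size at most 2, so the width is 2 − 1 = 1 and tw(G) ≤ 1. Since G has at least one edge (e.g. 3–2), it is not an edgeless graph, so tw(G) ≥ 1. The upper and lower bounds meet at 1, so that is the treewidth.

Treewidth 1.
One such decomposition:
Bags: B1 = {2, 3}  B2 = {1, 2}  B3 = {1, 5}  B4 = {4, 5}
Tree: B1–B2, B2–B3, B3–B4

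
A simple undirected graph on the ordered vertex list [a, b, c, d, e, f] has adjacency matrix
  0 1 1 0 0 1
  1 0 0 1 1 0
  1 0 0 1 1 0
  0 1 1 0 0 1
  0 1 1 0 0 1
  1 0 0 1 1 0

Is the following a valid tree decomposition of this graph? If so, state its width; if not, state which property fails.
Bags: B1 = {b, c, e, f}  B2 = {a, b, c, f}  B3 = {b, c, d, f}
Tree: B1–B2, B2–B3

Vertex coverage: the bags together contain {a, b, c, d, e, f}, the full vertex set. Edge coverage: each edge of G has both endpoints in at least one bag. Running intersection: for every vertex, the bags containing it form a connected subtree. All three properties hold, so this is a valid tree decomposition of width max|bag| − 1 = 3, and hence tw(G) ≤ 3.

Yes; width 3.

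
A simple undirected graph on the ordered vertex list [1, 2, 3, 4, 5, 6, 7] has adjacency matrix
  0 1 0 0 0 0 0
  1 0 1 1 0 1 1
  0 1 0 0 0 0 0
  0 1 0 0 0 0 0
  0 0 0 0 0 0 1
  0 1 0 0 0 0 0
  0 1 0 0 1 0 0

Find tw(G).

1

A width-1 tree decomposition is:
Bags: B1 = {1, 2}  B2 = {2, 7}  B3 = {5, 7}  B4 = {2, 6}  B5 = {2, 3}  B6 = {2, 4}
Tree: B1–B2, B2–B3, B1–B4, B1–B5, B4–B6
The largest bag has 2 vertices, giving width 1; this decomposition certifies tw(G) ≤ 1. Since G has at least one edge (e.g. 2–1), it is not an edgeless graph, so tw(G) ≥ 1. Therefore the treewidth is 1.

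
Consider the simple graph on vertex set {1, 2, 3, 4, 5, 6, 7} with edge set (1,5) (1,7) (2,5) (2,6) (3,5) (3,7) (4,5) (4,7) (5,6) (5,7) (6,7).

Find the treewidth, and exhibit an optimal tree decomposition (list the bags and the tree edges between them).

The largest bag has 3 vertices, giving width 2; this decomposition certifies tw(G) ≤ 2. On the other hand G contains the 3-clique {2, 5, 6}. A clique must lie in a single bag of any decomposition, so no decomposition can have width below 2. Hence tw(G) = 2 exactly.

Treewidth 2.
One optimal decomposition is:
Bags: B1 = {4, 5, 7}  B2 = {1, 5, 7}  B3 = {5, 6, 7}  B4 = {3, 5, 7}  B5 = {2, 5, 6}
Tree: B1–B2, B1–B3, B1–B4, B3–B5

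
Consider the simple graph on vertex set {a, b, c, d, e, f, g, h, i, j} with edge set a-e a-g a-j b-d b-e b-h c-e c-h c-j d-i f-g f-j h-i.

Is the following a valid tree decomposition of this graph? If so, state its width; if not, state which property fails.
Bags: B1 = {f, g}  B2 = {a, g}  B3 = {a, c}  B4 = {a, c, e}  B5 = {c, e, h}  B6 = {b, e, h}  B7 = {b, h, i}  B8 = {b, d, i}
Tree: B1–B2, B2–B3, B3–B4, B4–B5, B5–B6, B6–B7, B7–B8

A tree decomposition must satisfy three properties: every vertex lies in some bag; for every edge, both endpoints lie together in some bag; and for every vertex, the bags containing it form a connected subtree. Here vertex j appears in no bag, so the decomposition is invalid.

No — vertex j appears in no bag.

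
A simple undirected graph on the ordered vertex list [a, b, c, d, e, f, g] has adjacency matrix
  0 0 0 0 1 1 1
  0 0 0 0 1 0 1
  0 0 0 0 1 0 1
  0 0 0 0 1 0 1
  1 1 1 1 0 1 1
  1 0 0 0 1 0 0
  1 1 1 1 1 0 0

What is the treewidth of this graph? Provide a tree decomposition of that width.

Treewidth 2.
One such decomposition:
Bags: B1 = {b, e, g}  B2 = {a, e, g}  B3 = {c, e, g}  B4 = {d, e, g}  B5 = {a, e, f}
Tree: B1–B2, B2–B3, B3–B4, B2–B5

Every bag has size at most 3, so the width is 3 − 1 = 2 and tw(G) ≤ 2. For the lower bound, the 3 vertices {d, e, g} are pairwise adjacent, and any tree decomposition puts a clique entirely inside one bag — forcing width ≥ 2. Hence tw(G) = 2 exactly.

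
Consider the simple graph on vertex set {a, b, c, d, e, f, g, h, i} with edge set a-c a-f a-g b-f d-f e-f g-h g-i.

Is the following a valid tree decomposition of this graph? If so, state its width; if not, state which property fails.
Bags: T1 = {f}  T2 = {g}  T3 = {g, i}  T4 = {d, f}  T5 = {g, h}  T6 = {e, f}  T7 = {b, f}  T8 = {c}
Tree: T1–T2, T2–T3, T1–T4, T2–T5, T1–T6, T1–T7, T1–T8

A tree decomposition must satisfy three properties: every vertex lies in some bag; for every edge, both endpoints lie together in some bag; and for every vertex, the bags containing it form a connected subtree. Here vertex a appears in no bag, so the decomposition is invalid.

No — vertex a appears in no bag.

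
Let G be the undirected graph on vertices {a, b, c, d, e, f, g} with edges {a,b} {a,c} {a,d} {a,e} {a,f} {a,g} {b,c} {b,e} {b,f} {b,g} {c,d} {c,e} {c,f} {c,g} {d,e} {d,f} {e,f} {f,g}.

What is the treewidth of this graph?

4

A width-4 tree decomposition is:
Bags: B1 = {a, b, c, e, f}  B2 = {a, c, d, e, f}  B3 = {a, b, c, f, g}
Tree: B1–B2, B1–B3
Every bag has size at most 5, so the width is 5 − 1 = 4 and tw(G) ≤ 4. Conversely, {a, b, c, f, g} is a clique of size 5, and the vertices of any clique must share a bag in every tree decomposition; so some bag has ≥ 5 vertices and tw(G) ≥ 4. The upper and lower bounds meet at 4, so that is the treewidth.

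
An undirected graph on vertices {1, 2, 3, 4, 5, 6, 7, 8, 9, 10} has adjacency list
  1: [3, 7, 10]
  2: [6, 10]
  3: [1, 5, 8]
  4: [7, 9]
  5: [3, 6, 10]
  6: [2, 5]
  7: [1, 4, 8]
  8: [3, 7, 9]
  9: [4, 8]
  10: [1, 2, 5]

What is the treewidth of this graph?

2

A width-2 tree decomposition is:
Bags: B1 = {2, 5, 6}  B2 = {2, 5, 10}  B3 = {3, 5, 10}  B4 = {1, 3, 10}  B5 = {1, 3, 8}  B6 = {1, 7, 8}  B7 = {7, 8, 9}  B8 = {4, 7, 9}
Tree: B1–B2, B2–B3, B3–B4, B4–B5, B5–B6, B6–B7, B7–B8
Each bag holds 3 vertices, so the decomposition has width 2, which upper-bounds the treewidth. Since 6–2–10–5–6 is a cycle in G, G is not acyclic. Forests are exactly the graphs of treewidth ≤ 1, so tw(G) ≥ 2. Hence tw(G) = 2 exactly.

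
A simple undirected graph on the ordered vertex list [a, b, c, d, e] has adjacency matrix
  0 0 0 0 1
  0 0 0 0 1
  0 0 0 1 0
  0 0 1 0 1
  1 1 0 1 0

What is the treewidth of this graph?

A width-1 tree decomposition is:
Bags: B1 = {d, e}  B2 = {c, d}  B3 = {a, e}  B4 = {b, e}
Tree: B1–B2, B1–B3, B3–B4
Each bag holds 2 vertices, so the decomposition has width 1, which upper-bounds the treewidth. Any graph with an edge has treewidth ≥ 1, and G has the edge e–d. Hence tw(G) = 1 exactly.

1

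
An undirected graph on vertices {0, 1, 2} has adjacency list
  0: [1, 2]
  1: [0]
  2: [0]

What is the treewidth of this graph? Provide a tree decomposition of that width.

Treewidth 1.
One such decomposition:
Bags: B1 = {0, 1}  B2 = {0, 2}
Tree: B1–B2

Every bag has size at most 2, so the width is 2 − 1 = 1 and tw(G) ≤ 1. Since G has at least one edge (e.g. 0–1), it is not an edgeless graph, so tw(G) ≥ 1. Therefore the treewidth is 1.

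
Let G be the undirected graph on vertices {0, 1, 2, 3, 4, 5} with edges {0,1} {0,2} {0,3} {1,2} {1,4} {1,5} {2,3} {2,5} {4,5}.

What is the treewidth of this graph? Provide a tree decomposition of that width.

Treewidth 2.
One optimal decomposition is:
Bags: B1 = {0, 1, 2}  B2 = {1, 2, 5}  B3 = {0, 2, 3}  B4 = {1, 4, 5}
Tree: B1–B2, B1–B3, B2–B4

Each bag holds 3 vertices, so the decomposition has width 2, which upper-bounds the treewidth. On the other hand G contains the 3-clique {0, 1, 2}. A clique must lie in a single bag of any decomposition, so no decomposition can have width below 2. Hence tw(G) = 2 exactly.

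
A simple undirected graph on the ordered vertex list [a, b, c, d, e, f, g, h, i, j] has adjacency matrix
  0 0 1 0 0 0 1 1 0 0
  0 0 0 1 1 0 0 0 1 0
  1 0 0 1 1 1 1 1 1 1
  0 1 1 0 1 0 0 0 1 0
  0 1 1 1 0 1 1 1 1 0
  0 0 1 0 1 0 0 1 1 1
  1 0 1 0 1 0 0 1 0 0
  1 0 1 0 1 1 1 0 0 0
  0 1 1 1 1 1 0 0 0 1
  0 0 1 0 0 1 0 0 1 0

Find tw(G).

3

A width-3 tree decomposition is:
Bags: B1 = {c, e, f, h}  B2 = {c, e, g, h}  B3 = {c, e, f, i}  B4 = {a, c, g, h}  B5 = {c, d, e, i}  B6 = {b, d, e, i}  B7 = {c, f, i, j}
Tree: B1–B2, B1–B3, B2–B4, B3–B5, B5–B6, B3–B7
Every bag has size at most 4, so the width is 4 − 1 = 3 and tw(G) ≤ 3. For the lower bound, the 4 vertices {c, f, i, j} are pairwise adjacent, and any tree decomposition puts a clique entirely inside one bag — forcing width ≥ 3. Therefore the treewidth is 3.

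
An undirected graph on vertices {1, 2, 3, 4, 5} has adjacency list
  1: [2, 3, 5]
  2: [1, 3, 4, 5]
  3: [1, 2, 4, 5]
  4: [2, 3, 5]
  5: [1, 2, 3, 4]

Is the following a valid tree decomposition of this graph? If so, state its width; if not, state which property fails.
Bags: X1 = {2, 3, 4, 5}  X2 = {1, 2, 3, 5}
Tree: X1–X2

Yes; width 3.

Every vertex of G appears in some bag (union = {1, 2, 3, 4, 5}); every edge is covered by a bag; and for each vertex v the set of bags containing v is connected in the bag tree. The decomposition is therefore valid. The largest bag has 4 vertices, so the width is 3.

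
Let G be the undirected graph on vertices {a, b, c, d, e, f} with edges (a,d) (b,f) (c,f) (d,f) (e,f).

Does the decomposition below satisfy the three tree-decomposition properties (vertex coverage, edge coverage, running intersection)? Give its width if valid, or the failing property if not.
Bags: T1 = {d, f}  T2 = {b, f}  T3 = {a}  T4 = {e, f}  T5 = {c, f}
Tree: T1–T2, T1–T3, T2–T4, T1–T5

A tree decomposition must satisfy three properties: every vertex lies in some bag; for every edge, both endpoints lie together in some bag; and for every vertex, the bags containing it form a connected subtree. Here edge (d,a) lies in no bag, so the decomposition is invalid.

No — edge (d,a) lies in no bag.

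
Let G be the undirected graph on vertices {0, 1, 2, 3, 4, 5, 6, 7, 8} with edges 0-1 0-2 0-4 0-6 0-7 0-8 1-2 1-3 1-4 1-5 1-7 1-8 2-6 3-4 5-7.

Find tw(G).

A width-2 tree decomposition is:
Bags: B1 = {0, 1, 8}  B2 = {0, 1, 7}  B3 = {0, 1, 4}  B4 = {1, 5, 7}  B5 = {0, 1, 2}  B6 = {0, 2, 6}  B7 = {1, 3, 4}
Tree: B1–B2, B1–B3, B2–B4, B3–B5, B5–B6, B3–B7
The largest bag has 3 vertices, giving width 2; this decomposition certifies tw(G) ≤ 2. For the lower bound, the 3 vertices {0, 1, 8} are pairwise adjacent, and any tree decomposition puts a clique entirely inside one bag — forcing width ≥ 2. Hence tw(G) = 2 exactly.

2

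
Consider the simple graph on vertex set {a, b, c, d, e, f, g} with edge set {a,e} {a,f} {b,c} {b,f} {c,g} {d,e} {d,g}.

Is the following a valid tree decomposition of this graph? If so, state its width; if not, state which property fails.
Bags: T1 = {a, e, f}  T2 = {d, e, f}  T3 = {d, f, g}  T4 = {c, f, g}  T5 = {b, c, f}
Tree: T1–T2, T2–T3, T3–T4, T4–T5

Yes; width 2.

Every vertex of G appears in some bag (union = {a, b, c, d, e, f, g}); every edge is covered by a bag; and for each vertex v the set of bags containing v is connected in the bag tree. The decomposition is therefore valid. The largest bag has 3 vertices, so the width is 2.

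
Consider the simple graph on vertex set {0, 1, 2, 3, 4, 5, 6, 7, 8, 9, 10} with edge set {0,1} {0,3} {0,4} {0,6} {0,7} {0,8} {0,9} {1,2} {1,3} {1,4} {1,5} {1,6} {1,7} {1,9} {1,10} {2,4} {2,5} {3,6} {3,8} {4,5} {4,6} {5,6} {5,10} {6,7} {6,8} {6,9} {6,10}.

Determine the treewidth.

3

A width-3 tree decomposition is:
Bags: B1 = {1, 2, 4, 5}  B2 = {1, 4, 5, 6}  B3 = {1, 5, 6, 10}  B4 = {0, 1, 4, 6}  B5 = {0, 1, 6, 9}  B6 = {0, 1, 6, 7}  B7 = {0, 1, 3, 6}  B8 = {0, 3, 6, 8}
Tree: B1–B2, B2–B3, B2–B4, B4–B5, B4–B6, B5–B7, B7–B8
Every bag has size at most 4, so the width is 4 − 1 = 3 and tw(G) ≤ 3. For the lower bound, the 4 vertices {0, 3, 6, 8} are pairwise adjacent, and any tree decomposition puts a clique entirely inside one bag — forcing width ≥ 3. Hence tw(G) = 3 exactly.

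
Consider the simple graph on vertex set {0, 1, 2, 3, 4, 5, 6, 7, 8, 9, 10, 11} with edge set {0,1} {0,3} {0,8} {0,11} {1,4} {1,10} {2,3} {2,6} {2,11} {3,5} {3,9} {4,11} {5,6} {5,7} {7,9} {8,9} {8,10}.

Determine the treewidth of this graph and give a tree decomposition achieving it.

Every bag has size at most 4, so the width is 4 − 1 = 3 and tw(G) ≤ 3. For the lower bound: the 4 vertex sets {1,4,10}, {8}, {0}, {2,3,9,11} are disjoint, each induces a connected subgraph, and every pair is joined by at least one edge of G. Contracting each set to a single vertex therefore yields K_{4} as a minor, and since treewidth is minor-monotone, tw(G) ≥ tw(K_{4}) = 3. Therefore the treewidth is 3.

Treewidth 3.
One such decomposition:
Bags: B1 = {1, 4, 8, 10}  B2 = {0, 1, 4, 8}  B3 = {0, 4, 8, 11}  B4 = {0, 8, 9, 11}  B5 = {0, 3, 9, 11}  B6 = {2, 3, 9, 11}  B7 = {2, 3, 7, 9}  B8 = {2, 3, 5, 7}  B9 = {2, 5, 6, 7}
Tree: B1–B2, B2–B3, B3–B4, B4–B5, B5–B6, B6–B7, B7–B8, B8–B9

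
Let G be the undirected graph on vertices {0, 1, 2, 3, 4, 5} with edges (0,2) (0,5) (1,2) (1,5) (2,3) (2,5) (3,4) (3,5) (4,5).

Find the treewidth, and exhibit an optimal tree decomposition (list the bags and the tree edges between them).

Every bag has size at most 3, so the width is 3 − 1 = 2 and tw(G) ≤ 2. Conversely, {0, 2, 5} is a clique of size 3, and the vertices of any clique must share a bag in every tree decomposition; so some bag has ≥ 3 vertices and tw(G) ≥ 2. The upper and lower bounds meet at 2, so that is the treewidth.

Treewidth 2.
Bags: B1 = {2, 3, 5}  B2 = {3, 4, 5}  B3 = {0, 2, 5}  B4 = {1, 2, 5}
Tree: B1–B2, B1–B3, B3–B4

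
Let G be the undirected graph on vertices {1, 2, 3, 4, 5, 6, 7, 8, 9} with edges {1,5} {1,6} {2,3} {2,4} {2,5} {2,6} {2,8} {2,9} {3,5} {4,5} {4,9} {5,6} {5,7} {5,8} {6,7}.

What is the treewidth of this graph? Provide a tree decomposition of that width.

Each bag holds 3 vertices, so the decomposition has width 2, which upper-bounds the treewidth. Conversely, {2, 4, 9} is a clique of size 3, and the vertices of any clique must share a bag in every tree decomposition; so some bag has ≥ 3 vertices and tw(G) ≥ 2. Combining the bounds, tw(G) = 2.

Treewidth 2.
One such decomposition:
Bags: B1 = {2, 5, 6}  B2 = {2, 4, 5}  B3 = {2, 4, 9}  B4 = {1, 5, 6}  B5 = {5, 6, 7}  B6 = {2, 5, 8}  B7 = {2, 3, 5}
Tree: B1–B2, B2–B3, B1–B4, B4–B5, B2–B6, B2–B7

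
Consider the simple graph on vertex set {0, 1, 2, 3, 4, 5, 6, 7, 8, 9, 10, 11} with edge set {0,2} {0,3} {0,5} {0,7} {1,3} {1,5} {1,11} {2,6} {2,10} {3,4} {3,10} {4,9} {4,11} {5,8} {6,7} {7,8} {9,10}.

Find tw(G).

3

A width-3 tree decomposition is:
Bags: B1 = {4, 9, 10, 11}  B2 = {3, 4, 10, 11}  B3 = {1, 3, 10, 11}  B4 = {1, 2, 3, 10}  B5 = {0, 1, 2, 3}  B6 = {0, 1, 2, 5}  B7 = {0, 2, 5, 6}  B8 = {0, 5, 6, 7}  B9 = {5, 6, 7, 8}
Tree: B1–B2, B2–B3, B3–B4, B4–B5, B5–B6, B6–B7, B7–B8, B8–B9
The largest bag has 4 vertices, giving width 3; this decomposition certifies tw(G) ≤ 3. For the lower bound: the 4 vertex sets {4,9,11}, {10}, {3}, {0,1,2,5} are disjoint, each induces a connected subgraph, and every pair is joined by at least one edge of G. Contracting each set to a single vertex therefore yields K_{4} as a minor, and since treewidth is minor-monotone, tw(G) ≥ tw(K_{4}) = 3. Therefore the treewidth is 3.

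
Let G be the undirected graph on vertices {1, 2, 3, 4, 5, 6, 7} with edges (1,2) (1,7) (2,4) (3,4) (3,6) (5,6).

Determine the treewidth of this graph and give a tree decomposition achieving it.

Treewidth 1.
One optimal decomposition is:
Bags: B1 = {1, 7}  B2 = {1, 2}  B3 = {2, 4}  B4 = {3, 4}  B5 = {3, 6}  B6 = {5, 6}
Tree: B1–B2, B2–B3, B3–B4, B4–B5, B5–B6

Every bag has size at most 2, so the width is 2 − 1 = 1 and tw(G) ≤ 1. G has an edge, so its treewidth is at least 1. Therefore the treewidth is 1.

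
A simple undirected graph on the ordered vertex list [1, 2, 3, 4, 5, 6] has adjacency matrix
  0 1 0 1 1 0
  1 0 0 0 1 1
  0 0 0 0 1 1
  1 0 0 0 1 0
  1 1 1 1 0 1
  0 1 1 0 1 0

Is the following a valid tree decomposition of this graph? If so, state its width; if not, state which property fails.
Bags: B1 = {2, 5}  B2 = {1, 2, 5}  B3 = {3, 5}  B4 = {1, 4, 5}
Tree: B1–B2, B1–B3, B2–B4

A tree decomposition must satisfy three properties: every vertex lies in some bag; for every edge, both endpoints lie together in some bag; and for every vertex, the bags containing it form a connected subtree. Here vertex 6 appears in no bag, so the decomposition is invalid.

No — vertex 6 appears in no bag.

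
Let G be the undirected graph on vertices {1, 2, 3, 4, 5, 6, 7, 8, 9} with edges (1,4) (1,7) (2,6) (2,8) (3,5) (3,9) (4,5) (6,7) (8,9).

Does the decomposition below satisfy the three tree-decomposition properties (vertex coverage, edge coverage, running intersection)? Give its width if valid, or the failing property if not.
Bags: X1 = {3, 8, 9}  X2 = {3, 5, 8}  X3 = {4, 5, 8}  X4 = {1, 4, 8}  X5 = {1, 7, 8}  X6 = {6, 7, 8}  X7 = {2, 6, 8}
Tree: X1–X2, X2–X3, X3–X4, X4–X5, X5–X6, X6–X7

Yes; width 2.

Vertex coverage: the bags together contain {1, 2, 3, 4, 5, 6, 7, 8, 9}, the full vertex set. Edge coverage: each edge of G has both endpoints in at least one bag. Running intersection: for every vertex, the bags containing it form a connected subtree. All three properties hold, so this is a valid tree decomposition of width max|bag| − 1 = 2, and hence tw(G) ≤ 2.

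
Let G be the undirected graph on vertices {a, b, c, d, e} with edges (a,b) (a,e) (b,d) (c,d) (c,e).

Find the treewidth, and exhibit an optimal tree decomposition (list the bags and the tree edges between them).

Treewidth 2.
One such decomposition:
Bags: B1 = {a, b, e}  B2 = {b, d, e}  B3 = {c, d, e}
Tree: B1–B2, B2–B3

Every bag has size at most 3, so the width is 3 − 1 = 2 and tw(G) ≤ 2. For the lower bound, G contains the cycle e–a–b–d–c–e, so G is not a forest; only forests have treewidth ≤ 1, hence tw(G) ≥ 2. The upper and lower bounds meet at 2, so that is the treewidth.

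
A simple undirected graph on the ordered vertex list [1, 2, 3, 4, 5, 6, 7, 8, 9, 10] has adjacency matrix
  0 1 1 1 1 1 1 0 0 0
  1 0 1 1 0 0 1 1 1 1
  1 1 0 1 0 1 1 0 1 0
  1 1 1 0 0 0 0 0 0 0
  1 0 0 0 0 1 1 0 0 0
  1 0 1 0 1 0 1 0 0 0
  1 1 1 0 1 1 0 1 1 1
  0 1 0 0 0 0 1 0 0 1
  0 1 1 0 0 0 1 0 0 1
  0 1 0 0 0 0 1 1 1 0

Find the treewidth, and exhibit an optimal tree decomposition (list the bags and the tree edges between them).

Treewidth 3.
Bags: B1 = {2, 3, 7, 9}  B2 = {1, 2, 3, 7}  B3 = {2, 7, 9, 10}  B4 = {1, 3, 6, 7}  B5 = {2, 7, 8, 10}  B6 = {1, 5, 6, 7}  B7 = {1, 2, 3, 4}
Tree: B1–B2, B1–B3, B2–B4, B3–B5, B4–B6, B2–B7

The largest bag has 4 vertices, giving width 3; this decomposition certifies tw(G) ≤ 3. Conversely, {1, 2, 3, 4} is a clique of size 4, and the vertices of any clique must share a bag in every tree decomposition; so some bag has ≥ 4 vertices and tw(G) ≥ 3. Therefore the treewidth is 3.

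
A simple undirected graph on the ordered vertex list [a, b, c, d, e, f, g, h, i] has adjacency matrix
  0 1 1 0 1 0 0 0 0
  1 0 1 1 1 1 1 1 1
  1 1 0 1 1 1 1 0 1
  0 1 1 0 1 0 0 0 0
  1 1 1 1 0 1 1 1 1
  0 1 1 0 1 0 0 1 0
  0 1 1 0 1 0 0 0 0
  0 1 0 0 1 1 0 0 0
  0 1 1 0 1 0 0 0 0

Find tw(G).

3

A width-3 tree decomposition is:
Bags: B1 = {b, c, e, f}  B2 = {b, c, e, g}  B3 = {b, c, e, i}  B4 = {b, c, d, e}  B5 = {b, e, f, h}  B6 = {a, b, c, e}
Tree: B1–B2, B1–B3, B1–B4, B1–B5, B1–B6
Every bag has size at most 4, so the width is 4 − 1 = 3 and tw(G) ≤ 3. On the other hand G contains the 4-clique {b, e, f, h}. A clique must lie in a single bag of any decomposition, so no decomposition can have width below 3. Combining the bounds, tw(G) = 3.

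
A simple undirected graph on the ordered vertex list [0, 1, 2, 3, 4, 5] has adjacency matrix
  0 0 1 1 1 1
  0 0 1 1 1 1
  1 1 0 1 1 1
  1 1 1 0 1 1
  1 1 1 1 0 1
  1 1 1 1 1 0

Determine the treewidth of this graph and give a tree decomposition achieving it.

The largest bag has 5 vertices, giving width 4; this decomposition certifies tw(G) ≤ 4. On the other hand G contains the 5-clique {0, 2, 3, 4, 5}. A clique must lie in a single bag of any decomposition, so no decomposition can have width below 4. Combining the bounds, tw(G) = 4.

Treewidth 4.
One such decomposition:
Bags: B1 = {1, 2, 3, 4, 5}  B2 = {0, 2, 3, 4, 5}
Tree: B1–B2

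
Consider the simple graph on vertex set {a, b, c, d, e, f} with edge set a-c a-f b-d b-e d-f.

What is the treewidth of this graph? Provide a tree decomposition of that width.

Treewidth 1.
One optimal decomposition is:
Bags: B1 = {a, c}  B2 = {a, f}  B3 = {d, f}  B4 = {b, d}  B5 = {b, e}
Tree: B1–B2, B2–B3, B3–B4, B4–B5

Every bag has size at most 2, so the width is 2 − 1 = 1 and tw(G) ≤ 1. Any graph with an edge has treewidth ≥ 1, and G has the edge c–a. Hence tw(G) = 1 exactly.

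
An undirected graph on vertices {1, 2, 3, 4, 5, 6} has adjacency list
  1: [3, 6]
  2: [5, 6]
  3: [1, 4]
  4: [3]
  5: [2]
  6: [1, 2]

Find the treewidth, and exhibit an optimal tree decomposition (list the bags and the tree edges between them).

The largest bag has 2 vertices, giving width 1; this decomposition certifies tw(G) ≤ 1. Any graph with an edge has treewidth ≥ 1, and G has the edge 4–3. Combining the bounds, tw(G) = 1.

Treewidth 1.
One optimal decomposition is:
Bags: B1 = {3, 4}  B2 = {1, 3}  B3 = {1, 6}  B4 = {2, 6}  B5 = {2, 5}
Tree: B1–B2, B2–B3, B3–B4, B4–B5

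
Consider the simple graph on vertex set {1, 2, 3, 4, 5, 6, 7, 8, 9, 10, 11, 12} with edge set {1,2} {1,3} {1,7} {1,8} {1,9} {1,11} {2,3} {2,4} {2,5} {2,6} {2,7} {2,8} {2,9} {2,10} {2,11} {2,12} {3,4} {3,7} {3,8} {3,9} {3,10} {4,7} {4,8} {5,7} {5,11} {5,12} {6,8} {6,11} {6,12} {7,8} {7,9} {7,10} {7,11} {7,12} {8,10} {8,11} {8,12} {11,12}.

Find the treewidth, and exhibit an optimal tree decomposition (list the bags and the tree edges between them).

Each bag holds 5 vertices, so the decomposition has width 4, which upper-bounds the treewidth. For the lower bound, the 5 vertices {2, 6, 8, 11, 12} are pairwise adjacent, and any tree decomposition puts a clique entirely inside one bag — forcing width ≥ 4. Therefore the treewidth is 4.

Treewidth 4.
One optimal decomposition is:
Bags: B1 = {1, 2, 7, 8, 11}  B2 = {2, 7, 8, 11, 12}  B3 = {2, 5, 7, 11, 12}  B4 = {1, 2, 3, 7, 8}  B5 = {1, 2, 3, 7, 9}  B6 = {2, 3, 7, 8, 10}  B7 = {2, 6, 8, 11, 12}  B8 = {2, 3, 4, 7, 8}
Tree: B1–B2, B2–B3, B1–B4, B4–B5, B4–B6, B2–B7, B4–B8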